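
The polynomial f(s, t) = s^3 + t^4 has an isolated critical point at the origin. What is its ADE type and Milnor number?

The Hessian of f at 0 has rank 0. Corank 2; j^3 = s^3 is a perfect cube, so E-series; the 4-jet and mu = 6 give E_6.

Type E6, Milnor number mu = 6.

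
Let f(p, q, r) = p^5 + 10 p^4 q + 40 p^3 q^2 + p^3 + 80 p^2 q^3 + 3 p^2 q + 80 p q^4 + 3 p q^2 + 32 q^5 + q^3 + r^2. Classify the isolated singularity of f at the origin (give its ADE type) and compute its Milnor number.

The Hessian of f at 0 is [[0, 0, 0], [0, 0, 0], [0, 0, 2]] with rank 1, so corank 2. A Groebner basis of the Jacobian ideal J(f) in C{p,q,r} is {q^5, p*q^3 + 5*q^4/4, p^2 + 2*p*q + q^2, r}; counting standard monomials gives mu = 8. Corank 2; j^3 = (p + q)^3 is a perfect cube, so E-series; the 5-jet and mu = 8 give E_8.

Type E_8, Milnor number mu = 8.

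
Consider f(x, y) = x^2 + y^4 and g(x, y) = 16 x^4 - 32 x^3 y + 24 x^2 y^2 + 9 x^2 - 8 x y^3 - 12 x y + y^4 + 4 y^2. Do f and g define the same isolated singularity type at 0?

Yes.

The Hessian of f at 0 is [[2, 0], [0, 0]] with rank 1, so corank 1. A Groebner basis of the Jacobian ideal J(f) in C{x,y} is {y^3, x}; counting standard monomials gives mu = 3. Corank 1: A-series; mu = 3 gives A_3. The Hessian of g at 0 is [[18, -12], [-12, 8]] with rank 1, so corank 1. A Groebner basis of the Jacobian ideal J(g) in C{x,y} is {y^3, x - 2*y/3}; counting standard monomials gives mu = 3. Corank 1: A-series; mu = 3 gives A_3. Both have type A_3, hence right-equivalent.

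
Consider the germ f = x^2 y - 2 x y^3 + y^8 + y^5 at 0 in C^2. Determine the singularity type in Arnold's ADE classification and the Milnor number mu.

Type D9, Milnor number mu = 9.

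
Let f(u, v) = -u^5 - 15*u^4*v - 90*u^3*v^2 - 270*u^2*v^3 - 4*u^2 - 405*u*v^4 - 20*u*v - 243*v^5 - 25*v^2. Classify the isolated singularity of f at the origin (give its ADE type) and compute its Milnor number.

The Hessian of f at 0 has rank 1. Corank 1: A-series; mu = 4 gives A_4.

Type A_{4}, Milnor number mu = 4.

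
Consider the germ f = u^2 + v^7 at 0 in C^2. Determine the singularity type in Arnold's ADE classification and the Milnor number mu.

Type A_{6}, Milnor number mu = 6.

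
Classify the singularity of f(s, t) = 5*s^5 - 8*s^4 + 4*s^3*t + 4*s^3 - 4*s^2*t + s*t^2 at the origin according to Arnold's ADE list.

D_6

The Hessian of f at 0 is [[0, 0], [0, 0]] with rank 0, so corank 2. A Groebner basis of the Jacobian ideal J(f) in C{s,t} is {s^3 - s^2 + s*t/2, s^2*t - 10*s^2 + 9*s*t - 2*t^2, -36*s^2 + s*t^2 + 34*s*t - 8*t^2, -104*s^2 + 100*s*t + t^3 - 24*t^2}; counting standard monomials gives mu = 6. Corank 2; j^3 = s*(2*s - t)^2 has shape L^2 M (L != M), so D-series; mu = 6 gives D_6.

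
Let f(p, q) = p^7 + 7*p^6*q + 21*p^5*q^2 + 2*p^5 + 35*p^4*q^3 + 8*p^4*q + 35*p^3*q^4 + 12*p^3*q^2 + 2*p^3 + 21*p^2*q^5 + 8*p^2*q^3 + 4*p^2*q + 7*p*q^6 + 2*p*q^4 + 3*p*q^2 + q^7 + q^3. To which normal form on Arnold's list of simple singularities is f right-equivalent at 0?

D_{4}

The Hessian of f at 0 has rank 0. Corank 2; j^3 = (p + q)*(2*p^2 + 2*p*q + q^2) splits into three distinct lines over C (the quadratic factor has nonzero discriminant), so D_4.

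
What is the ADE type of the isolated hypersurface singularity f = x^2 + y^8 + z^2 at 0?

A_{7}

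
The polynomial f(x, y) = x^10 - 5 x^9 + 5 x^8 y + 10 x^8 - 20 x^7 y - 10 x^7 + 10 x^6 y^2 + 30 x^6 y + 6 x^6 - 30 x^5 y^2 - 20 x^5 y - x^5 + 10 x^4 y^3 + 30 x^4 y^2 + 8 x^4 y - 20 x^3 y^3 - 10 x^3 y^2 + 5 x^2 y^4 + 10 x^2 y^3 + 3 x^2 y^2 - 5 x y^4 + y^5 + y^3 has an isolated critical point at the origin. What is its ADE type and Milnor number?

Type E_{8}, Milnor number mu = 8.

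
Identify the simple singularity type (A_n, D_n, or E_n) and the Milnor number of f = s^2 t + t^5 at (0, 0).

The Hessian of f at 0 is [[0, 0], [0, 0]] with rank 0, so corank 2. A Groebner basis of the Jacobian ideal J(f) in C{s,t} is {s^2/5 + t^4, s^3, s*t}; counting standard monomials gives mu = 6. Corank 2; j^3 = s^2*t has shape L^2 M (L != M), so D-series; mu = 6 gives D_6.

Type D_6, Milnor number mu = 6.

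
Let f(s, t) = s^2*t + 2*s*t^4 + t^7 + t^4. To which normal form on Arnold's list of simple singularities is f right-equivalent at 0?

The Hessian of f at 0 is [[0, 0], [0, 0]] with rank 0, so corank 2. A Groebner basis of the Jacobian ideal J(f) in C{s,t} is {s^3, s^2/4 + t^3, s*t}; counting standard monomials gives mu = 5. Corank 2; j^3 = s^2*t has shape L^2 M (L != M), so D-series; mu = 5 gives D_5.

D_5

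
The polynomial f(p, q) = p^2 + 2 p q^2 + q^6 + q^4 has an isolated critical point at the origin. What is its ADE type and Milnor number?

Type A_5, Milnor number mu = 5.

The Hessian of f at 0 has rank 1. Corank 1: A-series; mu = 5 gives A_5.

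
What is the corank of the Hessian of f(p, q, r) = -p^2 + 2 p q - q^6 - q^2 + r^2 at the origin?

1

The Hessian at 0 is [[-2, 2, 0], [2, -2, 0], [0, 0, 2]] of rank 2; hence corank 1.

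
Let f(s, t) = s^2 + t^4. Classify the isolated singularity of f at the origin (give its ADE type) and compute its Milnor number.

The Hessian of f at 0 has rank 1. Corank 1: A-series; mu = 3 gives A_3.

Type A_3, Milnor number mu = 3.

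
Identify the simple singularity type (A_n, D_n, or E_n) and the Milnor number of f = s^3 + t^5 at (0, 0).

The Hessian of f at 0 has rank 0. Corank 2; j^3 = s^3 is a perfect cube, so E-series; the 5-jet and mu = 8 give E_8.

Type E8, Milnor number mu = 8.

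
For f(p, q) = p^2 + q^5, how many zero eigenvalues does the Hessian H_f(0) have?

1

Hessian at 0 has rank 1.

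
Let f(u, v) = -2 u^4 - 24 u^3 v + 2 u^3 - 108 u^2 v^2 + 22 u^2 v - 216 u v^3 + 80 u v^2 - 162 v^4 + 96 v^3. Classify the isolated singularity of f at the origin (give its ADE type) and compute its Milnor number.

Type D_{5}, Milnor number mu = 5.

The Hessian of f at 0 has rank 0. Corank 2; j^3 = 2*(u + 3*v)*(u + 4*v)^2 has shape L^2 M (L != M), so D-series; mu = 5 gives D_5.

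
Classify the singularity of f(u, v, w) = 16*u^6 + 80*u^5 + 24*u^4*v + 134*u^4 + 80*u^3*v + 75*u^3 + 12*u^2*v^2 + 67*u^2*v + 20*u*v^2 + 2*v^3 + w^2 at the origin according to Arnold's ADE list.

D_{4}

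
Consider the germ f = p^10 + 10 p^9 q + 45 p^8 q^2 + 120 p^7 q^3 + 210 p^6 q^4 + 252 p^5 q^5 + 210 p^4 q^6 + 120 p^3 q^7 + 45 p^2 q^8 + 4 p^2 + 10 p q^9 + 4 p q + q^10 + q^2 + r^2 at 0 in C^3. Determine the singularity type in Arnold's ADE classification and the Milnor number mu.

The Hessian of f at 0 has rank 2. Corank 1: A-series; mu = 9 gives A_9.

Type A_9, Milnor number mu = 9.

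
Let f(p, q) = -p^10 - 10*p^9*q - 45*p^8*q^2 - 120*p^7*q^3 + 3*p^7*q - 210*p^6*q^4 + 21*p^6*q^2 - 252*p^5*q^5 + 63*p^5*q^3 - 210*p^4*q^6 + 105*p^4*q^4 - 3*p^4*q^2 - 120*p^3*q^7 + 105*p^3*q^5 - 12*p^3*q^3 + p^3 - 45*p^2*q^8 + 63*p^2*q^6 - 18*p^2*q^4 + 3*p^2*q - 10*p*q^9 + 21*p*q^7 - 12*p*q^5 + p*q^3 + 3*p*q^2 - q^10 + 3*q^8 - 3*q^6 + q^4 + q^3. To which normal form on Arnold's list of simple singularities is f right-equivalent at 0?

E_{7}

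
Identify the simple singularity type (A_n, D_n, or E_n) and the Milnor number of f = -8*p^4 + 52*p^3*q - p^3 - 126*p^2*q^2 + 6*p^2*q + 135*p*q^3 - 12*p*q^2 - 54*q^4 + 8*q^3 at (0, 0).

Type E_{7}, Milnor number mu = 7.

The Hessian of f at 0 has rank 0. Corank 2; j^3 = -(p - 2*q)^3 is a perfect cube, so E-series; the 4-jet and mu = 7 give E_7.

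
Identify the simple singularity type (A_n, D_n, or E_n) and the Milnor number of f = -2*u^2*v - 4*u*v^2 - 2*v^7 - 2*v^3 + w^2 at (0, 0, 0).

Type D_8, Milnor number mu = 8.

The Hessian of f at 0 has rank 1. Corank 2; j^3 = -2*v*(u + v)^2 has shape L^2 M (L != M), so D-series; mu = 8 gives D_8.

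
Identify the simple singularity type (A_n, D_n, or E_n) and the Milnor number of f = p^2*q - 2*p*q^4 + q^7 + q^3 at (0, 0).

The Hessian of f at 0 has rank 0. Corank 2; j^3 = q*(p^2 + q^2) splits into three distinct lines over C (the quadratic factor has nonzero discriminant), so D_4.

Type D_{4}, Milnor number mu = 4.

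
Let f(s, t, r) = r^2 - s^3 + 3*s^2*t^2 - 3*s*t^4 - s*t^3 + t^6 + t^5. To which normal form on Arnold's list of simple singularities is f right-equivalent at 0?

The Hessian of f at 0 is [[0, 0, 0], [0, 0, 0], [0, 0, 2]] with rank 1, so corank 2. A Groebner basis of the Jacobian ideal J(f) in C{s,t,r} is {-s^2 + t^4 - t^3/3, s^3, s^2*t + s^2/3 + t^3/9, -s^2 + s*t^2 - t^3/3, r}; counting standard monomials gives mu = 7. Corank 2; j^3 = -s^3 is a perfect cube, so E-series; the 4-jet and mu = 7 give E_7.

E_7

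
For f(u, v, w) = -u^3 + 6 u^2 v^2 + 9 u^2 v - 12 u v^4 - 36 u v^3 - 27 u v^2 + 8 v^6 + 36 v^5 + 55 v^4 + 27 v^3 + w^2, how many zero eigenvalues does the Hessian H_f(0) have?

2

Hessian at 0 has rank 1.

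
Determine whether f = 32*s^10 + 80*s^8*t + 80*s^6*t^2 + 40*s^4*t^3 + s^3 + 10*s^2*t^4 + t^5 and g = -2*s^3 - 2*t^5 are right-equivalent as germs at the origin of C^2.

The Hessian of f at 0 has rank 0. Corank 2; j^3 = s^3 is a perfect cube, so E-series; the 5-jet and mu = 8 give E_8. The Hessian of g at 0 has rank 0. Corank 2; j^3 = -2*s^3 is a perfect cube, so E-series; the 5-jet and mu = 8 give E_8. Both have type E_8, hence right-equivalent.

Yes.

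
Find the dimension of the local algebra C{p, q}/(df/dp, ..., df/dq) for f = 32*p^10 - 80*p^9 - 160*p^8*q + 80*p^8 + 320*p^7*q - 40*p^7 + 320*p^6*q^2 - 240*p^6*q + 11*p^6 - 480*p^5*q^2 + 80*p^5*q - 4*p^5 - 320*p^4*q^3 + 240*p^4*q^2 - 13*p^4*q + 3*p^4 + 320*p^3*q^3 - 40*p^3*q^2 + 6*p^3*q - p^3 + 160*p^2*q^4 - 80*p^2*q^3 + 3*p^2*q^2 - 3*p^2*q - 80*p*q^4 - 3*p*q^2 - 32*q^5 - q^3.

The Hessian of f at 0 has rank 0. Corank 2; j^3 = -(p + q)^3 is a perfect cube, so E-series; the 5-jet and mu = 8 give E_8.

8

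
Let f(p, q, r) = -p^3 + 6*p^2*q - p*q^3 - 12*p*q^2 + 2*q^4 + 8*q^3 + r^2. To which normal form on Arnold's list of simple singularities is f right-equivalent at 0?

E_{7}

The Hessian of f at 0 has rank 1. Corank 2; j^3 = -(p - 2*q)^3 is a perfect cube, so E-series; the 4-jet and mu = 7 give E_7.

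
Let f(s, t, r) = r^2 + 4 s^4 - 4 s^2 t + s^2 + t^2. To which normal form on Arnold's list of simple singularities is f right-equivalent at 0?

A_1

The Hessian of f at 0 is [[2, 0, 0], [0, 2, 0], [0, 0, 2]] with rank 3, so corank 0. A Groebner basis of the Jacobian ideal J(f) in C{s,t,r} is {s, t, r}; counting standard monomials gives mu = 1. Corank 0: nondegenerate Morse point, so A_1.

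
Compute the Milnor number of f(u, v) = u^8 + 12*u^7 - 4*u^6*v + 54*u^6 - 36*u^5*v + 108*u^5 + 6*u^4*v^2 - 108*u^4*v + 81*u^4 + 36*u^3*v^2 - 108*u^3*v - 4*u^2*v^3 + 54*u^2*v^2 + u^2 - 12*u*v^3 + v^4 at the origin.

3

The Hessian of f at 0 has rank 1. Corank 1: A-series; mu = 3 gives A_3.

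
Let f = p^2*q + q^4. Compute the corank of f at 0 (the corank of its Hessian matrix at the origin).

2

The Hessian at 0 is [[0, 0], [0, 0]] of rank 0; hence corank 2.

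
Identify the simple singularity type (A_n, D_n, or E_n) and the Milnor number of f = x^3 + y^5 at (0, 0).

The Hessian of f at 0 is [[0, 0], [0, 0]] with rank 0, so corank 2. A Groebner basis of the Jacobian ideal J(f) in C{x,y} is {y^4, x^2}; counting standard monomials gives mu = 8. Corank 2; j^3 = x^3 is a perfect cube, so E-series; the 5-jet and mu = 8 give E_8.

Type E8, Milnor number mu = 8.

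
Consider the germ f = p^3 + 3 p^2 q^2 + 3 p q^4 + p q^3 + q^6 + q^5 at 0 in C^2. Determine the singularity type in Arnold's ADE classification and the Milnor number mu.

Type E7, Milnor number mu = 7.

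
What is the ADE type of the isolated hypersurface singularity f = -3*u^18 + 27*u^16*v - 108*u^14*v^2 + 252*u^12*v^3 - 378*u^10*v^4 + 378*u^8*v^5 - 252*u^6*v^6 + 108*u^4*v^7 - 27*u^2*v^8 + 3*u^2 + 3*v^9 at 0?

The Hessian of f at 0 has rank 1. Corank 1: A-series; mu = 8 gives A_8.

A8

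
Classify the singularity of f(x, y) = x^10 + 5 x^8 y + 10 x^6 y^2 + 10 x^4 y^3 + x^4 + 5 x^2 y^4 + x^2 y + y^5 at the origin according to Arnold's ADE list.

The Hessian of f at 0 has rank 0. Corank 2; j^3 = x^2*y has shape L^2 M (L != M), so D-series; mu = 6 gives D_6.

D6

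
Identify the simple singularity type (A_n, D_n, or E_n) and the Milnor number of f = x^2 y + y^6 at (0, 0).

The Hessian of f at 0 has rank 0. Corank 2; j^3 = x^2*y has shape L^2 M (L != M), so D-series; mu = 7 gives D_7.

Type D7, Milnor number mu = 7.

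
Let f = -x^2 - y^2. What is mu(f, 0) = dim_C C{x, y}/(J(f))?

The Hessian of f at 0 is [[-2, 0], [0, -2]] with rank 2, so corank 0. A Groebner basis of the Jacobian ideal J(f) in C{x,y} is {x, y}; counting standard monomials gives mu = 1. Corank 0: nondegenerate Morse point, so A_1.

1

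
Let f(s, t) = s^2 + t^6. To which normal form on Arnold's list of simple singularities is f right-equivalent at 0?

The Hessian of f at 0 has rank 1. Corank 1: A-series; mu = 5 gives A_5.

A_5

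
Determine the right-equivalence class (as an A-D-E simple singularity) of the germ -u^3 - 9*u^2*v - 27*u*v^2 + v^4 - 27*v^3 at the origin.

E_6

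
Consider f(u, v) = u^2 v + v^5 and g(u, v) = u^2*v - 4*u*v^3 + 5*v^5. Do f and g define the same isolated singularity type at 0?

The Hessian of f at 0 is [[0, 0], [0, 0]] with rank 0, so corank 2. A Groebner basis of the Jacobian ideal J(f) in C{u,v} is {u^2/5 + v^4, u^3, u*v}; counting standard monomials gives mu = 6. Corank 2; j^3 = u^2*v has shape L^2 M (L != M), so D-series; mu = 6 gives D_6. The Hessian of g at 0 is [[0, 0], [0, 0]] with rank 0, so corank 2. A Groebner basis of the Jacobian ideal J(g) in C{u,v} is {u^3, u^2*v, 2*u^2 + u*v^2, -u*v/2 + v^3}; counting standard monomials gives mu = 6. Corank 2; j^3 = u^2*v has shape L^2 M (L != M), so D-series; mu = 6 gives D_6. Both have type D_6, hence right-equivalent.

Yes.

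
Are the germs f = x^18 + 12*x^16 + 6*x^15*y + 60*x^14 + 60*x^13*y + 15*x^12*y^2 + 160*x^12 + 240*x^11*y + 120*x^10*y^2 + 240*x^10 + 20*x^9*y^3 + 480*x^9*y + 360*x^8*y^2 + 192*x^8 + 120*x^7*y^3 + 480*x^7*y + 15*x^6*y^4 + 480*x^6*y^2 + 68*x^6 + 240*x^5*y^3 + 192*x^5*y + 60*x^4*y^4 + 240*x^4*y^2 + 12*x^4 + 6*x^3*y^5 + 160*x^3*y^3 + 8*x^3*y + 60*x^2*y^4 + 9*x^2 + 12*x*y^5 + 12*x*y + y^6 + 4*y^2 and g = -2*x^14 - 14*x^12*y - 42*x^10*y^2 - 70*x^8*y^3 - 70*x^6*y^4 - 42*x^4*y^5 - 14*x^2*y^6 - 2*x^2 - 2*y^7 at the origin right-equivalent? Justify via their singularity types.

The Hessian of f at 0 has rank 1. Corank 1: A-series; mu = 5 gives A_5. The Hessian of g at 0 has rank 1. Corank 1: A-series; mu = 6 gives A_6. f is A_5 but g is A_6, hence not right-equivalent.

No.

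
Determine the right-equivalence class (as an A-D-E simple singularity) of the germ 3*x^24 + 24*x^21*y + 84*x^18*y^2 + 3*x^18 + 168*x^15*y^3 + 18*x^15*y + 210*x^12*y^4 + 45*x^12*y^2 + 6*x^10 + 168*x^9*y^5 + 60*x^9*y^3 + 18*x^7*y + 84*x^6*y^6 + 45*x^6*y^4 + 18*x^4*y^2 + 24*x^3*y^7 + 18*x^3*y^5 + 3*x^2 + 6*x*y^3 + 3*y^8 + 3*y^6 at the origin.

A7

The Hessian of f at 0 is [[6, 0], [0, 0]] with rank 1, so corank 1. A Groebner basis of the Jacobian ideal J(f) in C{x,y} is {x^3, x^2*y, x + y^3}; counting standard monomials gives mu = 7. Corank 1: A-series; mu = 7 gives A_7.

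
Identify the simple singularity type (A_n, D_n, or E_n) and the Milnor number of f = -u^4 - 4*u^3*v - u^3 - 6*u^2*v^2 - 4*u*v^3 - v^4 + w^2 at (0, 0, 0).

The Hessian of f at 0 has rank 1. Corank 2; j^3 = -u^3 is a perfect cube, so E-series; the 4-jet and mu = 6 give E_6.

Type E_{6}, Milnor number mu = 6.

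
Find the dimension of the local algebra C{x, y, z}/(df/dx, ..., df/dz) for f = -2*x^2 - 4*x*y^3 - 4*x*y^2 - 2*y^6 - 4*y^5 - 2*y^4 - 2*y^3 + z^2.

2

The Hessian of f at 0 has rank 2. Corank 1: A-series; mu = 2 gives A_2.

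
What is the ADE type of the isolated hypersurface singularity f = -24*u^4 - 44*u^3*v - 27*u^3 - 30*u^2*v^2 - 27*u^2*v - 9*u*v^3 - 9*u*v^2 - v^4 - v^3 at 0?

E_7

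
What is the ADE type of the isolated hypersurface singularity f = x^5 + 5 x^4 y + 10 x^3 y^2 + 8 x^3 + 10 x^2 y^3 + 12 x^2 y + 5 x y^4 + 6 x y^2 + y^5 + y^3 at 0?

The Hessian of f at 0 has rank 0. Corank 2; j^3 = (2*x + y)^3 is a perfect cube, so E-series; the 5-jet and mu = 8 give E_8.

E_8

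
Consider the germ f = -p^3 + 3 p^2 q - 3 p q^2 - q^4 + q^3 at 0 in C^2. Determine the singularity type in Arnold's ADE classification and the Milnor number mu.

Type E_{6}, Milnor number mu = 6.

The Hessian of f at 0 has rank 0. Corank 2; j^3 = -(p - q)^3 is a perfect cube, so E-series; the 4-jet and mu = 6 give E_6.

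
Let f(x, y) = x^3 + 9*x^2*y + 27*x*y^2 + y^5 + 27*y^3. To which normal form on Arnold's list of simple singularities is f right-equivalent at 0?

E_8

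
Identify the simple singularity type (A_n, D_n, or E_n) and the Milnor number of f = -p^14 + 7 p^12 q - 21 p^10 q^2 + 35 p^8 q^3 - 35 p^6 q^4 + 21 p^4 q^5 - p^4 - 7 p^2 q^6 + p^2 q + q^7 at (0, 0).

The Hessian of f at 0 has rank 0. Corank 2; j^3 = p^2*q has shape L^2 M (L != M), so D-series; mu = 8 gives D_8.

Type D8, Milnor number mu = 8.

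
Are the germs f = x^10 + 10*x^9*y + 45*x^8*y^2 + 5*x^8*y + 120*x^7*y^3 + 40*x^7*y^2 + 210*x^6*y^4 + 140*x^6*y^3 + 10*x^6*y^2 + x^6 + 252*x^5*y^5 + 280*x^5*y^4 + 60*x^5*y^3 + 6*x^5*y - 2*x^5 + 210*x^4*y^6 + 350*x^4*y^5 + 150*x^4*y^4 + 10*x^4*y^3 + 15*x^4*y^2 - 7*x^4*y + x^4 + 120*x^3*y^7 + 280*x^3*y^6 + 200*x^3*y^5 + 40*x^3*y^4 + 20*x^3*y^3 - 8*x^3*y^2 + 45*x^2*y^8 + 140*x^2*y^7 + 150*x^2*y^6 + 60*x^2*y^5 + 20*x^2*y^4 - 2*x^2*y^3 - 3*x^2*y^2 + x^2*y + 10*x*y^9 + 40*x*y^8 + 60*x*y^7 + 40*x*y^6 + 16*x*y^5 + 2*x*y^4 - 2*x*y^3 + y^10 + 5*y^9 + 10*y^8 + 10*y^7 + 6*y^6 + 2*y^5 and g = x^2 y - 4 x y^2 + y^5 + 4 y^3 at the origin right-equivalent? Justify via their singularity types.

The Hessian of f at 0 is [[0, 0], [0, 0]] with rank 0, so corank 2. A Groebner basis of the Jacobian ideal J(f) in C{x,y} is {x^3, x^2*y, x^2/4 + x*y^2, -x^2/2 - x*y + y^3}; counting standard monomials gives mu = 6. Corank 2; j^3 = x^2*y has shape L^2 M (L != M), so D-series; mu = 6 gives D_6. The Hessian of g at 0 is [[0, 0], [0, 0]] with rank 0, so corank 2. A Groebner basis of the Jacobian ideal J(g) in C{x,y} is {x^2/5 + y^4 - 4*y^2/5, x^3 - 8*y^3, x*y - 2*y^2}; counting standard monomials gives mu = 6. Corank 2; j^3 = y*(x - 2*y)^2 has shape L^2 M (L != M), so D-series; mu = 6 gives D_6. Both have type D_6, hence right-equivalent.

Yes.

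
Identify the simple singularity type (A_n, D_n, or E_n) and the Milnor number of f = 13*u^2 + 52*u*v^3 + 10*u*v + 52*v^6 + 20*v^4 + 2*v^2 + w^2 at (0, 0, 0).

The Hessian of f at 0 has rank 3. Corank 0: nondegenerate Morse point, so A_1.

Type A_{1}, Milnor number mu = 1.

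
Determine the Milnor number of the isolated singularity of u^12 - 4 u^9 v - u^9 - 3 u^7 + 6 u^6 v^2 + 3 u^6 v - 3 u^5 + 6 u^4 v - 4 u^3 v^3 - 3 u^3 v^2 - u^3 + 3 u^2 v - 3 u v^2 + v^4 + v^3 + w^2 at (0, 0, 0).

The Hessian of f at 0 has rank 1. Corank 2; j^3 = -(u - v)^3 is a perfect cube, so E-series; the 4-jet and mu = 6 give E_6.

6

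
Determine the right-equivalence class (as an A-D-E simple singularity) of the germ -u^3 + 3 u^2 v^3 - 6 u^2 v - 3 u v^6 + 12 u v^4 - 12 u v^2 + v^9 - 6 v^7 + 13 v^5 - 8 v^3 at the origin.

E8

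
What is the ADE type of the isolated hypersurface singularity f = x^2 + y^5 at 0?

The Hessian of f at 0 has rank 1. Corank 1: A-series; mu = 4 gives A_4.

A_{4}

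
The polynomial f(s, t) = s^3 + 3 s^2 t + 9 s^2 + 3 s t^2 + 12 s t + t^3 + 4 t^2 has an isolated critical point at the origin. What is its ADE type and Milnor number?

The Hessian of f at 0 has rank 1. Corank 1: A-series; mu = 2 gives A_2.

Type A2, Milnor number mu = 2.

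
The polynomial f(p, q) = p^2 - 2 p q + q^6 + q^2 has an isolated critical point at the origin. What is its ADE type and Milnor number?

Type A5, Milnor number mu = 5.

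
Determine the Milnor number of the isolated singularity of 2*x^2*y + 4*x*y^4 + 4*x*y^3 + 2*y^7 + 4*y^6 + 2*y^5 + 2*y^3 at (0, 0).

4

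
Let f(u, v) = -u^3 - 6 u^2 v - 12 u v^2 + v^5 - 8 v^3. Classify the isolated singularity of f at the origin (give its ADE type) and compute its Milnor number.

Type E8, Milnor number mu = 8.

The Hessian of f at 0 has rank 0. Corank 2; j^3 = -(u + 2*v)^3 is a perfect cube, so E-series; the 5-jet and mu = 8 give E_8.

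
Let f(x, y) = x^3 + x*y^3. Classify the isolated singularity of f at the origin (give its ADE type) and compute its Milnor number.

Type E_7, Milnor number mu = 7.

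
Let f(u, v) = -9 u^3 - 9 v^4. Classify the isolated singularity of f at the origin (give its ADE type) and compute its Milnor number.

Type E_{6}, Milnor number mu = 6.

The Hessian of f at 0 has rank 0. Corank 2; j^3 = -9*u^3 is a perfect cube, so E-series; the 4-jet and mu = 6 give E_6.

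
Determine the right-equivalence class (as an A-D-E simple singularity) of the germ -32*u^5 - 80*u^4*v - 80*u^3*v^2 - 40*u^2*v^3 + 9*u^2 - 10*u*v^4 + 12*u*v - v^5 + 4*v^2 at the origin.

The Hessian of f at 0 has rank 1. Corank 1: A-series; mu = 4 gives A_4.

A_4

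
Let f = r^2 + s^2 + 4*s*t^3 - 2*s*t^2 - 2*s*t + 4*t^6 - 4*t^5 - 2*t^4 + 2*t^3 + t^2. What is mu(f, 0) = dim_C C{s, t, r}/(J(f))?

3

The Hessian of f at 0 has rank 2. Corank 1: A-series; mu = 3 gives A_3.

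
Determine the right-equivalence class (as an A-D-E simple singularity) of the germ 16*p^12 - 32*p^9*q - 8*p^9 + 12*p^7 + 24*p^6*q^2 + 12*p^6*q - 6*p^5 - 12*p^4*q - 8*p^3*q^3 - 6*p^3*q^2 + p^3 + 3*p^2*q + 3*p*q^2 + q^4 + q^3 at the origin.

The Hessian of f at 0 is [[0, 0], [0, 0]] with rank 0, so corank 2. A Groebner basis of the Jacobian ideal J(f) in C{p,q} is {q^3, p^2 + 2*p*q + q^2}; counting standard monomials gives mu = 6. Corank 2; j^3 = (p + q)^3 is a perfect cube, so E-series; the 4-jet and mu = 6 give E_6.

E6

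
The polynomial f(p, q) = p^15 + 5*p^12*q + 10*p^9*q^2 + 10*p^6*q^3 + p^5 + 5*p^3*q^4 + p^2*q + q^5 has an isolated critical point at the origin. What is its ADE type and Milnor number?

Type D_6, Milnor number mu = 6.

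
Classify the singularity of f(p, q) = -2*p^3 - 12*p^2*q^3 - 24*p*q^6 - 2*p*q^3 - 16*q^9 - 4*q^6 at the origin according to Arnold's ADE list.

The Hessian of f at 0 is [[0, 0], [0, 0]] with rank 0, so corank 2. A Groebner basis of the Jacobian ideal J(f) in C{p,q} is {p^3, p*q^2, 3*p^2 + q^3}; counting standard monomials gives mu = 7. Corank 2; j^3 = -2*p^3 is a perfect cube, so E-series; the 4-jet and mu = 7 give E_7.

E_{7}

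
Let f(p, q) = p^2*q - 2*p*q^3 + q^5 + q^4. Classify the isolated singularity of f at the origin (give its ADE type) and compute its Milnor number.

Type D_5, Milnor number mu = 5.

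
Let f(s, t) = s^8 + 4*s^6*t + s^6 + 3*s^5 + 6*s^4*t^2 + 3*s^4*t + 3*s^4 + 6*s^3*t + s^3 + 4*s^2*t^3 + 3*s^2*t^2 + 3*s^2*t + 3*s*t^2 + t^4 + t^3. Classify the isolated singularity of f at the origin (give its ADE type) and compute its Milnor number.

Type E_{6}, Milnor number mu = 6.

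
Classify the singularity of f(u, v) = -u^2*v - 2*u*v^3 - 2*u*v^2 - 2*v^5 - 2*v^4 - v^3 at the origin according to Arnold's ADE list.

The Hessian of f at 0 has rank 0. Corank 2; j^3 = -v*(u + v)^2 has shape L^2 M (L != M), so D-series; mu = 6 gives D_6.

D6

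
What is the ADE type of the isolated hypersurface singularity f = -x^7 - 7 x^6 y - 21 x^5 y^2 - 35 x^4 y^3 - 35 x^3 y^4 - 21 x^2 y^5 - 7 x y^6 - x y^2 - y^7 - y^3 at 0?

D_8

The Hessian of f at 0 has rank 0. Corank 2; j^3 = -y^2*(x + y) has shape L^2 M (L != M), so D-series; mu = 8 gives D_8.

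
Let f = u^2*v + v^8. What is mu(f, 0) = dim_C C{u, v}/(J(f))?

The Hessian of f at 0 has rank 0. Corank 2; j^3 = u^2*v has shape L^2 M (L != M), so D-series; mu = 9 gives D_9.

9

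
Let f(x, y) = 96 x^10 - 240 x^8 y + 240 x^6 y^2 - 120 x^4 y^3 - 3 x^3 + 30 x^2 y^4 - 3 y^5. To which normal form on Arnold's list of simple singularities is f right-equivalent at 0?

The Hessian of f at 0 has rank 0. Corank 2; j^3 = -3*x^3 is a perfect cube, so E-series; the 5-jet and mu = 8 give E_8.

E_8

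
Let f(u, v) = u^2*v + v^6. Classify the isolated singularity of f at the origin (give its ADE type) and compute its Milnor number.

Type D_{7}, Milnor number mu = 7.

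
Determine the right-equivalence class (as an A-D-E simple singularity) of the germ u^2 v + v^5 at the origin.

The Hessian of f at 0 has rank 0. Corank 2; j^3 = u^2*v has shape L^2 M (L != M), so D-series; mu = 6 gives D_6.

D_{6}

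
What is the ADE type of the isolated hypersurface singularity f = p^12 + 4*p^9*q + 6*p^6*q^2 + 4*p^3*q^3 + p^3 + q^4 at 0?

The Hessian of f at 0 has rank 0. Corank 2; j^3 = p^3 is a perfect cube, so E-series; the 4-jet and mu = 6 give E_6.

E_6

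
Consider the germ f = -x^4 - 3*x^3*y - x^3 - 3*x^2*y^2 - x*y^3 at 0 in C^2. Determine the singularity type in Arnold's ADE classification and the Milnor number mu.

Type E_7, Milnor number mu = 7.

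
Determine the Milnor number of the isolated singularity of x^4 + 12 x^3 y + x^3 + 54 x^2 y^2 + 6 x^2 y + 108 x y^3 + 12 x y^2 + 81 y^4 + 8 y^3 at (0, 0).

The Hessian of f at 0 has rank 0. Corank 2; j^3 = (x + 2*y)^3 is a perfect cube, so E-series; the 4-jet and mu = 6 give E_6.

6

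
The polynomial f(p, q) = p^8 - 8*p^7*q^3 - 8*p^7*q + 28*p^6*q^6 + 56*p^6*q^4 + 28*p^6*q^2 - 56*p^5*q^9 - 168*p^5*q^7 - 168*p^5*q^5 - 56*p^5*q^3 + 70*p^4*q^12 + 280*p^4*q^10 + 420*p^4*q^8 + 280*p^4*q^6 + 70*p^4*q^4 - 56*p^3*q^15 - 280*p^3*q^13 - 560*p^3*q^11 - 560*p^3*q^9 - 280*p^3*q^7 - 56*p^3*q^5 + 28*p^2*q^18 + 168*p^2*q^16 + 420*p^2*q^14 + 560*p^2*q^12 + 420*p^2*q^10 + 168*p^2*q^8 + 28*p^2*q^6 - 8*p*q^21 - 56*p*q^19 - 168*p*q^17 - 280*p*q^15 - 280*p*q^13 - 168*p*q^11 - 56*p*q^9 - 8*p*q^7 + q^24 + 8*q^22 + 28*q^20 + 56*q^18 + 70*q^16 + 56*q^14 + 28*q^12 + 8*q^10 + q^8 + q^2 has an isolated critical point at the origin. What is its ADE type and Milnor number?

The Hessian of f at 0 is [[0, 0], [0, 2]] with rank 1, so corank 1. A Groebner basis of the Jacobian ideal J(f) in C{p,q} is {p^7, q}; counting standard monomials gives mu = 7. Corank 1: A-series; mu = 7 gives A_7.

Type A_7, Milnor number mu = 7.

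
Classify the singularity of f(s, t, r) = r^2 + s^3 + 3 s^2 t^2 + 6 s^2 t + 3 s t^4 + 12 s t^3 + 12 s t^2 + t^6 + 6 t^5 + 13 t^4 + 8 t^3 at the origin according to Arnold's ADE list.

The Hessian of f at 0 is [[0, 0, 0], [0, 0, 0], [0, 0, 2]] with rank 1, so corank 2. A Groebner basis of the Jacobian ideal J(f) in C{s,t,r} is {s^3 + 6*s^2 + 24*s*t + 24*t^2, s^2*t - 2*s^2 - 8*s*t - 8*t^2, s^2/2 + s*t^2 + 2*s*t + 2*t^2, t^3, r}; counting standard monomials gives mu = 6. Corank 2; j^3 = (s + 2*t)^3 is a perfect cube, so E-series; the 4-jet and mu = 6 give E_6.

E_{6}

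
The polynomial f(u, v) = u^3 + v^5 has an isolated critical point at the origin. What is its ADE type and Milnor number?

Type E8, Milnor number mu = 8.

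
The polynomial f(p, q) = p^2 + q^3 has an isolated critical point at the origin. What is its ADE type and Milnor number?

The Hessian of f at 0 is [[2, 0], [0, 0]] with rank 1, so corank 1. A Groebner basis of the Jacobian ideal J(f) in C{p,q} is {q^2, p}; counting standard monomials gives mu = 2. Corank 1: A-series; mu = 2 gives A_2.

Type A_{2}, Milnor number mu = 2.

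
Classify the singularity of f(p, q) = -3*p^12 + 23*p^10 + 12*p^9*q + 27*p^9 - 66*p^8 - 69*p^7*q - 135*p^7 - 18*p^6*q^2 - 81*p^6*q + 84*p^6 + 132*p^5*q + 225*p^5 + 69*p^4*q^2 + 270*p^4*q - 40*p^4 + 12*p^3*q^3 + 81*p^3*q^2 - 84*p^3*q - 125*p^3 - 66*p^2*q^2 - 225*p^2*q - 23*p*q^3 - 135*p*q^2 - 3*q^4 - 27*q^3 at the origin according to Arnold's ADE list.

E_{7}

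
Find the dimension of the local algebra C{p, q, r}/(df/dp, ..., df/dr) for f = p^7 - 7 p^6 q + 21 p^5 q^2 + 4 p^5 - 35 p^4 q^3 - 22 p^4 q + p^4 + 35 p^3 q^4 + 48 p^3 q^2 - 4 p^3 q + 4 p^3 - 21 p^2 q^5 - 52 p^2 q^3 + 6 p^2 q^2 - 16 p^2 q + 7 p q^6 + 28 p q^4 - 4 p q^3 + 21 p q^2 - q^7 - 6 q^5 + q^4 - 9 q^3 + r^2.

The Hessian of f at 0 is [[0, 0, 0], [0, 0, 0], [0, 0, 2]] with rank 1, so corank 2. A Groebner basis of the Jacobian ideal J(f) in C{p,q,r} is {p*q^2 - 6*p*q + 9*q^2, -4*p*q + q^3 + 6*q^2, p^2 - 5*p*q/2 + 3*q^2/2, r}; counting standard monomials gives mu = 5. Corank 2; j^3 = (p - q)*(2*p - 3*q)^2 has shape L^2 M (L != M), so D-series; mu = 5 gives D_5.

5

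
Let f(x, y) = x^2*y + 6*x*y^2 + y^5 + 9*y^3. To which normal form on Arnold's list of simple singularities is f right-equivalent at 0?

D_6

The Hessian of f at 0 has rank 0. Corank 2; j^3 = y*(x + 3*y)^2 has shape L^2 M (L != M), so D-series; mu = 6 gives D_6.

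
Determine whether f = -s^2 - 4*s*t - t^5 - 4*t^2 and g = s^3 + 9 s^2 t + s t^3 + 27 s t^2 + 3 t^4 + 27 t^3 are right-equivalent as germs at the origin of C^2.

No.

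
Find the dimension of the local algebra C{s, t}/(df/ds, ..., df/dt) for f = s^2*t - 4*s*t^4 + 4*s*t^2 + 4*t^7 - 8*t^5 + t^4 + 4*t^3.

5

The Hessian of f at 0 has rank 0. Corank 2; j^3 = t*(s + 2*t)^2 has shape L^2 M (L != M), so D-series; mu = 5 gives D_5.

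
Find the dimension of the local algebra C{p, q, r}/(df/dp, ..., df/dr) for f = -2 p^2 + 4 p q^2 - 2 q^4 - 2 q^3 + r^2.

2

The Hessian of f at 0 is [[-4, 0, 0], [0, 0, 0], [0, 0, 2]] with rank 2, so corank 1. A Groebner basis of the Jacobian ideal J(f) in C{p,q,r} is {q^2, p, r}; counting standard monomials gives mu = 2. Corank 1: A-series; mu = 2 gives A_2.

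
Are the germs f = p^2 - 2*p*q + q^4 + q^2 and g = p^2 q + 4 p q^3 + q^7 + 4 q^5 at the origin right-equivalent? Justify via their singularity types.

The Hessian of f at 0 has rank 1. Corank 1: A-series; mu = 3 gives A_3. The Hessian of g at 0 has rank 0. Corank 2; j^3 = p^2*q has shape L^2 M (L != M), so D-series; mu = 8 gives D_8. f is A_3 but g is D_8, hence not right-equivalent.

No.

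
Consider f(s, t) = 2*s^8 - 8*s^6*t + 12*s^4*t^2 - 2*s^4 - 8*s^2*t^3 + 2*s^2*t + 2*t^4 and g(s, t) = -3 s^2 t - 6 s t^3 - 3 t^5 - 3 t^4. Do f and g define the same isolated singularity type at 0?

The Hessian of f at 0 is [[0, 0], [0, 0]] with rank 0, so corank 2. A Groebner basis of the Jacobian ideal J(f) in C{s,t} is {s^3, s^2/4 + t^3, s*t}; counting standard monomials gives mu = 5. Corank 2; j^3 = 2*s^2*t has shape L^2 M (L != M), so D-series; mu = 5 gives D_5. The Hessian of g at 0 is [[0, 0], [0, 0]] with rank 0, so corank 2. A Groebner basis of the Jacobian ideal J(g) in C{s,t} is {s*t^2, s*t + t^3, s^2 - 4*s*t}; counting standard monomials gives mu = 5. Corank 2; j^3 = -3*s^2*t has shape L^2 M (L != M), so D-series; mu = 5 gives D_5. Both have type D_5, hence right-equivalent.

Yes.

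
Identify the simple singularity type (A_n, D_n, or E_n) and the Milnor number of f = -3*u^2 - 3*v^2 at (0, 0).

Type A_1, Milnor number mu = 1.

The Hessian of f at 0 has rank 2. Corank 0: nondegenerate Morse point, so A_1.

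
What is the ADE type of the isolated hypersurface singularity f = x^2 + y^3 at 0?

The Hessian of f at 0 has rank 1. Corank 1: A-series; mu = 2 gives A_2.

A2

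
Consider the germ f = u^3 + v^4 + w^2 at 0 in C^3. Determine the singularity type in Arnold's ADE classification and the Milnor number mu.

The Hessian of f at 0 is [[0, 0, 0], [0, 0, 0], [0, 0, 2]] with rank 1, so corank 2. A Groebner basis of the Jacobian ideal J(f) in C{u,v,w} is {v^3, u^2, w}; counting standard monomials gives mu = 6. Corank 2; j^3 = u^3 is a perfect cube, so E-series; the 4-jet and mu = 6 give E_6.

Type E6, Milnor number mu = 6.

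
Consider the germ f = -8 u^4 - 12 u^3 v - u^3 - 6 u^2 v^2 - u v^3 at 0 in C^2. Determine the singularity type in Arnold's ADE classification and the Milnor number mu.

Type E_7, Milnor number mu = 7.

The Hessian of f at 0 is [[0, 0], [0, 0]] with rank 0, so corank 2. A Groebner basis of the Jacobian ideal J(f) in C{u,v} is {3*u^2/4 + v^4 + v^3/4, u^3, u^2*v - u^2/4 - v^3/12, u^2 + u*v^2 + v^3/3}; counting standard monomials gives mu = 7. Corank 2; j^3 = -u^3 is a perfect cube, so E-series; the 4-jet and mu = 7 give E_7.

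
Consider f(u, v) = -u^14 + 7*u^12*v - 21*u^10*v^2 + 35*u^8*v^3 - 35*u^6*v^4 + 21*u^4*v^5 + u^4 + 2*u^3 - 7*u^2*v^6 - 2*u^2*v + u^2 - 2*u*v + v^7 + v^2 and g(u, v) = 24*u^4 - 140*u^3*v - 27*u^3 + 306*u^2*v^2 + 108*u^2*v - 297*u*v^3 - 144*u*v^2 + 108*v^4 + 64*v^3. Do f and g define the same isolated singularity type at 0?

No.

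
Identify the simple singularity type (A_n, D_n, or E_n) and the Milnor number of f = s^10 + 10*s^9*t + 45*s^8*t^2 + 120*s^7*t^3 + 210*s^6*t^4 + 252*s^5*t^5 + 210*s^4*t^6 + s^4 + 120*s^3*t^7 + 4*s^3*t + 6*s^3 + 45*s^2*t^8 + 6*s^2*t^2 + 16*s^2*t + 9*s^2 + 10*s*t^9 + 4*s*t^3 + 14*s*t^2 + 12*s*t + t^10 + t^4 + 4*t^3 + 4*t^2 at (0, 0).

The Hessian of f at 0 has rank 1. Corank 1: A-series; mu = 9 gives A_9.

Type A_{9}, Milnor number mu = 9.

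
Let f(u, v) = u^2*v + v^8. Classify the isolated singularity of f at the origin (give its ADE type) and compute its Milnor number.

The Hessian of f at 0 is [[0, 0], [0, 0]] with rank 0, so corank 2. A Groebner basis of the Jacobian ideal J(f) in C{u,v} is {u^2/8 + v^7, u^3, u*v}; counting standard monomials gives mu = 9. Corank 2; j^3 = u^2*v has shape L^2 M (L != M), so D-series; mu = 9 gives D_9.

Type D_9, Milnor number mu = 9.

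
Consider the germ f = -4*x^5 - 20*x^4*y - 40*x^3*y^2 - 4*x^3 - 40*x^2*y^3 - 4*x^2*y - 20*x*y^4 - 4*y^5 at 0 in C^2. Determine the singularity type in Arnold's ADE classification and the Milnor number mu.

Type D_6, Milnor number mu = 6.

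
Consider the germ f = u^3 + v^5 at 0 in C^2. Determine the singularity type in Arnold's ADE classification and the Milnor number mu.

Type E_{8}, Milnor number mu = 8.

The Hessian of f at 0 is [[0, 0], [0, 0]] with rank 0, so corank 2. A Groebner basis of the Jacobian ideal J(f) in C{u,v} is {v^4, u^2}; counting standard monomials gives mu = 8. Corank 2; j^3 = u^3 is a perfect cube, so E-series; the 5-jet and mu = 8 give E_8.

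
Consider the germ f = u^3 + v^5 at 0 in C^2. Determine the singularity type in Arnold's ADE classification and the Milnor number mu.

Type E8, Milnor number mu = 8.

The Hessian of f at 0 is [[0, 0], [0, 0]] with rank 0, so corank 2. A Groebner basis of the Jacobian ideal J(f) in C{u,v} is {v^4, u^2}; counting standard monomials gives mu = 8. Corank 2; j^3 = u^3 is a perfect cube, so E-series; the 5-jet and mu = 8 give E_8.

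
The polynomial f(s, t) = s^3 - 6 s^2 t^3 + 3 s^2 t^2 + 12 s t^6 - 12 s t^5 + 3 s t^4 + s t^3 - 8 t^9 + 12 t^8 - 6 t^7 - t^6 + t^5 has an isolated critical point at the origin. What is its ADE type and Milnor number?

Type E7, Milnor number mu = 7.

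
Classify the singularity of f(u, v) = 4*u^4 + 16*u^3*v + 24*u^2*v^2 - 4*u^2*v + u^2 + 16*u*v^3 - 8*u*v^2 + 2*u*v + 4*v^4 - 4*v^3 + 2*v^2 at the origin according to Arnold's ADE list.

The Hessian of f at 0 has rank 2. Corank 0: nondegenerate Morse point, so A_1.

A_1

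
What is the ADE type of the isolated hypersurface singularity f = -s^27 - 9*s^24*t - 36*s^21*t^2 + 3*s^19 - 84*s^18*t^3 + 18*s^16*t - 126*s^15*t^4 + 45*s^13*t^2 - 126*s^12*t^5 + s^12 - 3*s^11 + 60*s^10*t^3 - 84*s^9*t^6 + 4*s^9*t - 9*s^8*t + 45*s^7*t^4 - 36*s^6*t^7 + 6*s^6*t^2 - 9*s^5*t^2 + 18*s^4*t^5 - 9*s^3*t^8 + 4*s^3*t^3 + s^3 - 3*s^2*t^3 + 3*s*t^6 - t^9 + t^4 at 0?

E_6

The Hessian of f at 0 is [[0, 0], [0, 0]] with rank 0, so corank 2. A Groebner basis of the Jacobian ideal J(f) in C{s,t} is {t^3, s^2}; counting standard monomials gives mu = 6. Corank 2; j^3 = s^3 is a perfect cube, so E-series; the 4-jet and mu = 6 give E_6.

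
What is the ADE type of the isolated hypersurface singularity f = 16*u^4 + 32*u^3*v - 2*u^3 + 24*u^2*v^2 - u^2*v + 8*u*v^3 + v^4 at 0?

D5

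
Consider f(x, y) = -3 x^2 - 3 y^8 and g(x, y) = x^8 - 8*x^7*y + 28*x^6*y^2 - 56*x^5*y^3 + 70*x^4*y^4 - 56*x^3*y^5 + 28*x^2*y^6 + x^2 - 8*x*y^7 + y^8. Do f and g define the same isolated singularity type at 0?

Yes.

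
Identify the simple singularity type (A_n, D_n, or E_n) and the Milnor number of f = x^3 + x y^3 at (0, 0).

Type E7, Milnor number mu = 7.

The Hessian of f at 0 is [[0, 0], [0, 0]] with rank 0, so corank 2. A Groebner basis of the Jacobian ideal J(f) in C{x,y} is {x^3, x*y^2, 3*x^2 + y^3}; counting standard monomials gives mu = 7. Corank 2; j^3 = x^3 is a perfect cube, so E-series; the 4-jet and mu = 7 give E_7.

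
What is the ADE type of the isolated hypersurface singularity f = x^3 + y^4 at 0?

E_{6}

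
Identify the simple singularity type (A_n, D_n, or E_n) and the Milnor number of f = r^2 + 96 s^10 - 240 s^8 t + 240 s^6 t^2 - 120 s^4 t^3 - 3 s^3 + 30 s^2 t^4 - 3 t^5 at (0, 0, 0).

Type E_8, Milnor number mu = 8.

The Hessian of f at 0 has rank 1. Corank 2; j^3 = -3*s^3 is a perfect cube, so E-series; the 5-jet and mu = 8 give E_8.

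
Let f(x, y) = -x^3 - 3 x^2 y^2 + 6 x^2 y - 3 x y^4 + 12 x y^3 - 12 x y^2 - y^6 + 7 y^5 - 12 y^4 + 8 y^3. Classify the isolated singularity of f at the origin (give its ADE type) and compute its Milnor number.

Type E_8, Milnor number mu = 8.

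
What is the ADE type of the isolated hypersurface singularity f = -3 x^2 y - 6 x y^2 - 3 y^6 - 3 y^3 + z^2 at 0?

D_{7}

The Hessian of f at 0 is [[0, 0, 0], [0, 0, 0], [0, 0, 2]] with rank 1, so corank 2. A Groebner basis of the Jacobian ideal J(f) in C{x,y,z} is {x^2/6 + y^5 - y^2/6, x^3 + y^3, x*y + y^2, z}; counting standard monomials gives mu = 7. Corank 2; j^3 = -3*y*(x + y)^2 has shape L^2 M (L != M), so D-series; mu = 7 gives D_7.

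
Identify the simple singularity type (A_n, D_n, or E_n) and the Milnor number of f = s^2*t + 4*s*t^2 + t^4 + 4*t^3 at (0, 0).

The Hessian of f at 0 has rank 0. Corank 2; j^3 = t*(s + 2*t)^2 has shape L^2 M (L != M), so D-series; mu = 5 gives D_5.

Type D_{5}, Milnor number mu = 5.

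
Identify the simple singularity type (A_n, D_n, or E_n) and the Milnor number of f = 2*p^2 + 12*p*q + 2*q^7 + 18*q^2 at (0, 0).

The Hessian of f at 0 has rank 1. Corank 1: A-series; mu = 6 gives A_6.

Type A_6, Milnor number mu = 6.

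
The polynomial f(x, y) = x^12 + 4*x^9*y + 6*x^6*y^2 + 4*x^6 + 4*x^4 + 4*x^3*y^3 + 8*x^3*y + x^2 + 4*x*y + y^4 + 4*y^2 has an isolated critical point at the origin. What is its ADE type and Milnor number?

The Hessian of f at 0 has rank 1. Corank 1: A-series; mu = 3 gives A_3.

Type A_{3}, Milnor number mu = 3.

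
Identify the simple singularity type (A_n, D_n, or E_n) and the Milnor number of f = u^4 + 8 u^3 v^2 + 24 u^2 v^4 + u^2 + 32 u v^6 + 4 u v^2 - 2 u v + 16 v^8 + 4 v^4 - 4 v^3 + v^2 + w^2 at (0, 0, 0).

Type A3, Milnor number mu = 3.

The Hessian of f at 0 is [[2, -2, 0], [-2, 2, 0], [0, 0, 2]] with rank 2, so corank 1. A Groebner basis of the Jacobian ideal J(f) in C{u,v,w} is {u^2 + u/2 - v/2, u*v + u/2 - v/2, u/2 + v^2 - v/2, w}; counting standard monomials gives mu = 3. Corank 1: A-series; mu = 3 gives A_3.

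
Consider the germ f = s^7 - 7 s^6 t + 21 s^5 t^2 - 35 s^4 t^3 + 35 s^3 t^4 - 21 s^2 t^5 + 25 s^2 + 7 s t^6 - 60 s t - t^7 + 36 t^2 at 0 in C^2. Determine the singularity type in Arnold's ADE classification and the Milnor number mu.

Type A_{6}, Milnor number mu = 6.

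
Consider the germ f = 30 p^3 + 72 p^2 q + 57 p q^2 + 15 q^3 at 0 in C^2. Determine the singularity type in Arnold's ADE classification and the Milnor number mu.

Type D_{4}, Milnor number mu = 4.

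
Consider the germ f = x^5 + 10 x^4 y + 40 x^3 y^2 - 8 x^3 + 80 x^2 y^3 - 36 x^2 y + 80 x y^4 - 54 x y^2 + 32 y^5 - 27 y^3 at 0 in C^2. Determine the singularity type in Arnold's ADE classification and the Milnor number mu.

Type E_{8}, Milnor number mu = 8.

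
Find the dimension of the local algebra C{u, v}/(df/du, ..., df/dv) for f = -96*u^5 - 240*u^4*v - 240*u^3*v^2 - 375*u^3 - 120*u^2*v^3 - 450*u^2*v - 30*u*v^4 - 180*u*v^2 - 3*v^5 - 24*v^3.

8

The Hessian of f at 0 is [[0, 0], [0, 0]] with rank 0, so corank 2. A Groebner basis of the Jacobian ideal J(f) in C{u,v} is {v^5, u*v^3 + 17*v^4/40, u^2 + 4*u*v/5 + 4*v^2/25}; counting standard monomials gives mu = 8. Corank 2; j^3 = -3*(5*u + 2*v)^3 is a perfect cube, so E-series; the 5-jet and mu = 8 give E_8.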